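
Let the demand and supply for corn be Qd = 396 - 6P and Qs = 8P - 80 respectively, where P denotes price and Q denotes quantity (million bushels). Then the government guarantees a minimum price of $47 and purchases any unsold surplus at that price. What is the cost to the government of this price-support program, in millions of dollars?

8554

Without the control the market clears where 396 - 6P = 8P - 80, i.e. P* = 34 and Q* = 192.
The floor of 47 is above the equilibrium price 34, so it binds.
At P = 47: Qd = 396 - 6·47 = 114 and Qs = 8·47 - 80 = 296.
Surplus = Qs - Qd = 182.
Government expenditure = surplus × support price = 182 × 47 = 8554.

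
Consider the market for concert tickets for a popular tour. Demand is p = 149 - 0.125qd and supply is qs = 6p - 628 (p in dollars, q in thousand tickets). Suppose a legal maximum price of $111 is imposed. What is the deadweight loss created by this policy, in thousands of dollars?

Rearranging demand gives qd = 1192 - 8p. In a free market, 1192 - 8p = 6p - 628 gives the equilibrium p* = 130, q* = 152.
The ceiling of 111 is below the equilibrium price 130, so it binds.
At p = 111: qd = 1192 - 8·111 = 304 and qs = 6·111 - 628 = 38.
Quantity traded falls to 38. At q = 38 the demand price is (1192 - 38)/8 = 144.25 and the supply price is (628 + 38)/6 = 111.
Deadweight loss = ½ · (144.25 - 111) · (152 - 38) = ½ · 33.25 · 114 = 1895.25.

1895.25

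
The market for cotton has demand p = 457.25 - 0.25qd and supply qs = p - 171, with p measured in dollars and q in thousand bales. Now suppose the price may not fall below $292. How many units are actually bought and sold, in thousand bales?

Rearranging demand gives qd = 1829 - 4p. In a free market, 1829 - 4p = p - 171 gives the equilibrium p* = 400, q* = 229.
The floor of 292 is below the equilibrium price 400, so it is not binding; the market clears at p* = 400, q* = 229.

229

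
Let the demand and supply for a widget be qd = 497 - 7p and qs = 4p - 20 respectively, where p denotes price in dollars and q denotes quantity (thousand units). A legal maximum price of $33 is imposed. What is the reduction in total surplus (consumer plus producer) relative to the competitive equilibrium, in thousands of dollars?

616

Setting quantity demanded equal to quantity supplied, 497 - 7p = 4p - 20, gives p* = 47 and q* = 168.
Since 33 < 47, the ceiling is binding.
At p = 33: qd = 497 - 7·33 = 266 and qs = 4·33 - 20 = 112.
Quantity traded falls to 112. At q = 112 the demand price is (497 - 112)/7 = 55 and the supply price is (20 + 112)/4 = 33.
Deadweight loss = ½ · (55 - 33) · (168 - 112) = ½ · 22 · 56 = 616.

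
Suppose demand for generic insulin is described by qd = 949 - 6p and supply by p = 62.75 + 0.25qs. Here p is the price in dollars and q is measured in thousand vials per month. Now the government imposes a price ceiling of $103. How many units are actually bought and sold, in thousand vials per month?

Rearranging supply gives qs = 4p - 251. Setting quantity demanded equal to quantity supplied, 949 - 6p = 4p - 251, gives p* = 120 and q* = 229.
The ceiling of 103 is below the equilibrium price 120, so it binds.
At p = 103: qd = 949 - 6·103 = 331 and qs = 4·103 - 251 = 161.
The quantity actually transacted is the short side, supply: 161.

161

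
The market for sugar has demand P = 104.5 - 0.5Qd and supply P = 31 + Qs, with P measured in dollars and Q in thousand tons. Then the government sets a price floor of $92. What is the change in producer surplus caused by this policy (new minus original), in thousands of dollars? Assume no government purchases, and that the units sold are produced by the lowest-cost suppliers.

12

Rearranging demand gives Qd = 209 - 2P; rearranging supply gives Qs = P - 31. Setting quantity demanded equal to quantity supplied, 209 - 2P = P - 31, gives P* = 80 and Q* = 49.
The floor of 92 is above the equilibrium price 80, so it binds.
At P = 92: Qd = 209 - 2·92 = 25 and Qs = 92 - 31 = 61.
Producer surplus without the control is ½ · (80 - 31) · 49 = 1200.5.
With the floor, 25 units are sold at 92. The supply price at Q = 25 is 56, so PS = ½ · [(92 - 31) + (92 - 56)] · 25 = 1212.5.
Change in producer surplus = 1212.5 - 1200.5 = 12.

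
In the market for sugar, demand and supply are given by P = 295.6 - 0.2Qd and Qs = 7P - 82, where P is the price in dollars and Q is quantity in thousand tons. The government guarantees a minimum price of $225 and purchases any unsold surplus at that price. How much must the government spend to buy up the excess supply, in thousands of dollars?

Rearranging demand gives Qd = 1478 - 5P. In a free market, 1478 - 5P = 7P - 82 gives the equilibrium P* = 130, Q* = 828.
The floor of 225 is above the equilibrium price 130, so it binds.
At P = 225: Qd = 1478 - 5·225 = 353 and Qs = 7·225 - 82 = 1493.
Surplus = Qs - Qd = 1140.
Government expenditure = surplus × support price = 1140 × 225 = 256500.

256500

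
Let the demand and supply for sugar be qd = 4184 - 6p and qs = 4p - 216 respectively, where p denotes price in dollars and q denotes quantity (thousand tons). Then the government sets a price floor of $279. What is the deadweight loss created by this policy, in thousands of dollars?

Equilibrium: 4184 - 6p = 4p - 216, so 4400 = 10p and p* = 440, q* = 1544.
The floor of 279 is below the equilibrium price 440, so it is not binding; the market clears at p* = 440, q* = 1544.
Since the control does not bind, no trades are prevented and deadweight loss is zero.

0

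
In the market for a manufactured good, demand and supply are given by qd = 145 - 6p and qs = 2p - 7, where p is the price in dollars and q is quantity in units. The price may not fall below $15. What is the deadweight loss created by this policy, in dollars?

0

In a free market, 145 - 6p = 2p - 7 gives the equilibrium p* = 19, q* = 31.
The floor of 15 is below the equilibrium price 19, so it is not binding; the market clears at p* = 19, q* = 31.
Since the control does not bind, no trades are prevented and deadweight loss is zero.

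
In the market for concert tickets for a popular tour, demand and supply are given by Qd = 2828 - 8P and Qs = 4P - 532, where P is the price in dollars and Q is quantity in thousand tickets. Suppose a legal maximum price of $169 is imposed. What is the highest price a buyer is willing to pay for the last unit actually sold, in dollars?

335.5

Without the control the market clears where 2828 - 8P = 4P - 532, i.e. P* = 280 and Q* = 588.
Because the ceiling (169) lies below the market-clearing price, it is binding.
At P = 169: Qd = 2828 - 8·169 = 1476 and Qs = 4·169 - 532 = 144.
Only 144 units reach the market. On the demand curve, the marginal buyer's willingness to pay at Q = 144 is (2828 - 144)/8 = 335.5.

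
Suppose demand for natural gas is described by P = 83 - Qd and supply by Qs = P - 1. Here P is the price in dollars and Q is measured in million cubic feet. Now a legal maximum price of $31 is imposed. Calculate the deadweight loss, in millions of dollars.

121

Rearranging demand gives Qd = 83 - P. Setting quantity demanded equal to quantity supplied, 83 - P = P - 1, gives P* = 42 and Q* = 41.
The ceiling of 31 is below the equilibrium price 42, so it binds.
At P = 31: Qd = 83 - 31 = 52 and Qs = 31 - 1 = 30.
Quantity traded falls to 30. At Q = 30 the demand price is 83 - 30 = 53 and the supply price is 1 + 30 = 31.
Deadweight loss = ½ · (53 - 31) · (41 - 30) = ½ · 22 · 11 = 121.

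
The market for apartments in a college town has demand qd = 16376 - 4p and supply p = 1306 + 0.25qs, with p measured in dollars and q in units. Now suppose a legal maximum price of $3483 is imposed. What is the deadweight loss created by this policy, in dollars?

0

Rearranging supply gives qs = 4p - 5224. Without the control the market clears where 16376 - 4p = 4p - 5224, i.e. p* = 2700 and q* = 5576.
Since 3483 is above p* = 2700, the ceiling does not bind and the free-market outcome prevails.
Since the control does not bind, no trades are prevented and deadweight loss is zero.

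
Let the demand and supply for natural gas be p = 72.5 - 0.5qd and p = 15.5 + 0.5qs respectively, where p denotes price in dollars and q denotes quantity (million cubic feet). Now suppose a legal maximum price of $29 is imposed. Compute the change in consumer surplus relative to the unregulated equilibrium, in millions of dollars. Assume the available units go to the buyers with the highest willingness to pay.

Rearranging demand gives qd = 145 - 2p; rearranging supply gives qs = 2p - 31. In a free market, 145 - 2p = 2p - 31 gives the equilibrium p* = 44, q* = 57.
Since 29 < 44, the ceiling is binding.
At p = 29: qd = 145 - 2·29 = 87 and qs = 2·29 - 31 = 27.
Consumer surplus without the control is ½ · (72.5 - 44) · 57 = 812.25.
With the ceiling, 27 units are sold at 29 (assume they go to the highest-value buyers). The demand price at q = 27 is 59, so CS = ½ · [(72.5 - 29) + (59 - 29)] · 27 = 992.25.
Change in consumer surplus = 992.25 - 812.25 = 180.

180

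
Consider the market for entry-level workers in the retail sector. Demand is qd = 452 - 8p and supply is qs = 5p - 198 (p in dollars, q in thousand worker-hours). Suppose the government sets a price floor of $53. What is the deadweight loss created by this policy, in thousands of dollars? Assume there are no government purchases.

Without the control the market clears where 452 - 8p = 5p - 198, i.e. p* = 50 and q* = 52.
The floor of 53 is above the equilibrium price 50, so it binds.
At p = 53: qd = 452 - 8·53 = 28 and qs = 5·53 - 198 = 67.
Quantity traded falls to 28. At q = 28 the demand price is (452 - 28)/8 = 53 and the supply price is (198 + 28)/5 = 45.2.
Deadweight loss = ½ · (53 - 45.2) · (52 - 28) = ½ · 7.8 · 24 = 93.6.

93.6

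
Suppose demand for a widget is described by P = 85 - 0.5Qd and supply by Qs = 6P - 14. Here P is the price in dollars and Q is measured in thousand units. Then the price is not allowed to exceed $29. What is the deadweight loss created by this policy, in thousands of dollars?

0

Rearranging demand gives Qd = 170 - 2P. Setting quantity demanded equal to quantity supplied, 170 - 2P = 6P - 14, gives P* = 23 and Q* = 124.
The ceiling of 29 is above the equilibrium price 23, so it is not binding; the market clears at P* = 23, Q* = 124.
Since the control does not bind, no trades are prevented and deadweight loss is zero.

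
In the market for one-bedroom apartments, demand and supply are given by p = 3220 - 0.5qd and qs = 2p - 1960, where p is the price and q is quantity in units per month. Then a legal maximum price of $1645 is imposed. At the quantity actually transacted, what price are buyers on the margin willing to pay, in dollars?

2555

Rearranging demand gives qd = 6440 - 2p. Without the control the market clears where 6440 - 2p = 2p - 1960, i.e. p* = 2100 and q* = 2240.
Since 1645 < 2100, the ceiling is binding.
At p = 1645: qd = 6440 - 2·1645 = 3150 and qs = 2·1645 - 1960 = 1330.
Only 1330 units reach the market. On the demand curve, the marginal buyer's willingness to pay at q = 1330 is (6440 - 1330)/2 = 2555.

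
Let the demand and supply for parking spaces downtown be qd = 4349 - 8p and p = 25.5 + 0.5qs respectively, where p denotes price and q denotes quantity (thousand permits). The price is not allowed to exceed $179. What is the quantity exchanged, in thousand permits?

307

Rearranging supply gives qs = 2p - 51. Setting quantity demanded equal to quantity supplied, 4349 - 8p = 2p - 51, gives p* = 440 and q* = 829.
Because the ceiling (179) lies below the market-clearing price, it is binding.
At p = 179: qd = 4349 - 8·179 = 2917 and qs = 2·179 - 51 = 307.
The quantity actually transacted is the short side, supply: 307.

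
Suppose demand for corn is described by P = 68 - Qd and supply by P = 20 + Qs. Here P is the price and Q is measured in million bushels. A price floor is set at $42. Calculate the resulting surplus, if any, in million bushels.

0

Rearranging demand gives Qd = 68 - P; rearranging supply gives Qs = P - 20. Without the control the market clears where 68 - P = P - 20, i.e. P* = 44 and Q* = 24.
Since 42 is below P* = 44, the floor does not bind and the free-market outcome prevails.
Since the control does not bind, there is no surplus.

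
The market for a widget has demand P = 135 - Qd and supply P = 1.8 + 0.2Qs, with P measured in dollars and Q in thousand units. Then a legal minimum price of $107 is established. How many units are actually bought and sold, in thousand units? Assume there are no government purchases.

28

Rearranging demand gives Qd = 135 - P; rearranging supply gives Qs = 5P - 9. Without the control the market clears where 135 - P = 5P - 9, i.e. P* = 24 and Q* = 111.
The floor of 107 is above the equilibrium price 24, so it binds.
At P = 107: Qd = 135 - 107 = 28 and Qs = 5·107 - 9 = 526.
The quantity actually transacted is the short side, demand: 28.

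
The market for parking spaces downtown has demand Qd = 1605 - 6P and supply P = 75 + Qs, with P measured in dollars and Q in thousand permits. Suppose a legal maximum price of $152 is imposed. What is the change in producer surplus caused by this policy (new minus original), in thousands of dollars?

Rearranging supply gives Qs = P - 75. In a free market, 1605 - 6P = P - 75 gives the equilibrium P* = 240, Q* = 165.
The ceiling of 152 is below the equilibrium price 240, so it binds.
At P = 152: Qd = 1605 - 6·152 = 693 and Qs = 152 - 75 = 77.
Producer surplus without the control is ½ · (240 - 75) · 165 = 13612.5.
With the ceiling, producers sell 77 units at 152, so PS = ½ · (152 - 75) · 77 = 2964.5.
Change in producer surplus = 2964.5 - 13612.5 = -10648.

-10648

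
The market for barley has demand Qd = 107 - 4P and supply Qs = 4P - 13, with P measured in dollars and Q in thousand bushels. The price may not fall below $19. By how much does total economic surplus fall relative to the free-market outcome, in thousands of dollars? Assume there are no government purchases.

Equilibrium: 107 - 4P = 4P - 13, so 120 = 8P and P* = 15, Q* = 47.
Because the floor (19) lies above the market-clearing price, it is binding.
At P = 19: Qd = 107 - 4·19 = 31 and Qs = 4·19 - 13 = 63.
Quantity traded falls to 31. At Q = 31 the demand price is (107 - 31)/4 = 19 and the supply price is (13 + 31)/4 = 11.
Deadweight loss = ½ · (19 - 11) · (47 - 31) = ½ · 8 · 16 = 64.

64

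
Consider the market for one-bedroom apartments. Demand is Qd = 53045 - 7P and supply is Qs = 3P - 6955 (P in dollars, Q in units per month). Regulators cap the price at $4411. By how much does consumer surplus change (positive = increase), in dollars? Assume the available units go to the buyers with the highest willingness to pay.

8352578.5

Equilibrium: 53045 - 7P = 3P - 6955, so 60000 = 10P and P* = 6000, Q* = 11045.
The ceiling of 4411 is below the equilibrium price 6000, so it binds.
At P = 4411: Qd = 53045 - 7·4411 = 22168 and Qs = 3·4411 - 6955 = 6278.
Consumer surplus without the control is ½ · (53045/7 - 6000) · 11045 = 121992025/14.
With the ceiling, 6278 units are sold at 4411 (assume they go to the highest-value buyers). The demand price at Q = 6278 is 6681, so CS = ½ · [(53045/7 - 4411) + (6681 - 4411)] · 6278 = 119464062/7.
Change in consumer surplus = 119464062/7 - 121992025/14 = 8352578.5.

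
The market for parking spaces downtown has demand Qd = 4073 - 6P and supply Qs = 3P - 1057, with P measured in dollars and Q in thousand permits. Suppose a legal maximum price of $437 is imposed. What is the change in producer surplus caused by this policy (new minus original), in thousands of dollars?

-60315.5

In a free market, 4073 - 6P = 3P - 1057 gives the equilibrium P* = 570, Q* = 653.
Because the ceiling (437) lies below the market-clearing price, it is binding.
At P = 437: Qd = 4073 - 6·437 = 1451 and Qs = 3·437 - 1057 = 254.
Producer surplus without the control is ½ · (570 - 1057/3) · 653 = 426409/6.
With the ceiling, producers sell 254 units at 437, so PS = ½ · (437 - 1057/3) · 254 = 32258/3.
Change in producer surplus = 32258/3 - 426409/6 = -60315.5.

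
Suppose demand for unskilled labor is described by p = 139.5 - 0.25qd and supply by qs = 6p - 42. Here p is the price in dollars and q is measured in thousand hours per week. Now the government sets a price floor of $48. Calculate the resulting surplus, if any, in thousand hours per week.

0

Rearranging demand gives qd = 558 - 4p. In a free market, 558 - 4p = 6p - 42 gives the equilibrium p* = 60, q* = 318.
The floor of 48 is below the equilibrium price 60, so it is not binding; the market clears at p* = 60, q* = 318.
Since the control does not bind, there is no surplus.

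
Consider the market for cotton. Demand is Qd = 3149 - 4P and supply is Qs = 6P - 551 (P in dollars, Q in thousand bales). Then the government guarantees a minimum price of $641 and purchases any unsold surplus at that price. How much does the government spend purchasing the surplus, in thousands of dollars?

Setting quantity demanded equal to quantity supplied, 3149 - 4P = 6P - 551, gives P* = 370 and Q* = 1669.
Since 641 > 370, the floor is binding.
At P = 641: Qd = 3149 - 4·641 = 585 and Qs = 6·641 - 551 = 3295.
Surplus = Qs - Qd = 2710.
Government expenditure = surplus × support price = 2710 × 641 = 1737110.

1737110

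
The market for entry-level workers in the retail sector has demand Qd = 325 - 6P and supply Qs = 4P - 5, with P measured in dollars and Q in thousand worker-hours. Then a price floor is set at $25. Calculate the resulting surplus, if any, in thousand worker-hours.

0

Setting quantity demanded equal to quantity supplied, 325 - 6P = 4P - 5, gives P* = 33 and Q* = 127.
Since 25 is below P* = 33, the floor does not bind and the free-market outcome prevails.
Since the control does not bind, there is no surplus.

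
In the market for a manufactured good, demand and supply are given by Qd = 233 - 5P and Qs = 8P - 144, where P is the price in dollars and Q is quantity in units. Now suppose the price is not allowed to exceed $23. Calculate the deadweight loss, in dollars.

Without the control the market clears where 233 - 5P = 8P - 144, i.e. P* = 29 and Q* = 88.
Because the ceiling (23) lies below the market-clearing price, it is binding.
At P = 23: Qd = 233 - 5·23 = 118 and Qs = 8·23 - 144 = 40.
Quantity traded falls to 40. At Q = 40 the demand price is (233 - 40)/5 = 38.6 and the supply price is (144 + 40)/8 = 23.
Deadweight loss = ½ · (38.6 - 23) · (88 - 40) = ½ · 15.6 · 48 = 374.4.

374.4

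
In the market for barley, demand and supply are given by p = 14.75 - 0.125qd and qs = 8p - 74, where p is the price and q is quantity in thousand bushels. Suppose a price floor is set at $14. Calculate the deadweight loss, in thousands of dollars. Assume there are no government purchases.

Rearranging demand gives qd = 118 - 8p. In a free market, 118 - 8p = 8p - 74 gives the equilibrium p* = 12, q* = 22.
Because the floor (14) lies above the market-clearing price, it is binding.
At p = 14: qd = 118 - 8·14 = 6 and qs = 8·14 - 74 = 38.
Quantity traded falls to 6. At q = 6 the demand price is (118 - 6)/8 = 14 and the supply price is (74 + 6)/8 = 10.
Deadweight loss = ½ · (14 - 10) · (22 - 6) = ½ · 4 · 16 = 32.

32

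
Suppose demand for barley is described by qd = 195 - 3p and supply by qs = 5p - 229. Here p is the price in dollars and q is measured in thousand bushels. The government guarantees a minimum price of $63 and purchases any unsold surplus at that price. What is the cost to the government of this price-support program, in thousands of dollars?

Equilibrium: 195 - 3p = 5p - 229, so 424 = 8p and p* = 53, q* = 36.
The floor of 63 is above the equilibrium price 53, so it binds.
At p = 63: qd = 195 - 3·63 = 6 and qs = 5·63 - 229 = 86.
Surplus = qs - qd = 80.
Government expenditure = surplus × support price = 80 × 63 = 5040.

5040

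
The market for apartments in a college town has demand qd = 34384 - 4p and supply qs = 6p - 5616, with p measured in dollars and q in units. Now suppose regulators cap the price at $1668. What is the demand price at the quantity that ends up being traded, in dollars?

7498

Equilibrium: 34384 - 4p = 6p - 5616, so 40000 = 10p and p* = 4000, q* = 18384.
The ceiling of 1668 is below the equilibrium price 4000, so it binds.
At p = 1668: qd = 34384 - 4·1668 = 27712 and qs = 6·1668 - 5616 = 4392.
Only 4392 units reach the market. On the demand curve, the marginal buyer's willingness to pay at q = 4392 is (34384 - 4392)/4 = 7498.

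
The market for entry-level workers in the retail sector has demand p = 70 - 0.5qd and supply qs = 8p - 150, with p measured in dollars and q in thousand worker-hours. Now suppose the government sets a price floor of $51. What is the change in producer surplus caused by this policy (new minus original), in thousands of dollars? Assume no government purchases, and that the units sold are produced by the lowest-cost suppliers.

Rearranging demand gives qd = 140 - 2p. In a free market, 140 - 2p = 8p - 150 gives the equilibrium p* = 29, q* = 82.
Because the floor (51) lies above the market-clearing price, it is binding.
At p = 51: qd = 140 - 2·51 = 38 and qs = 8·51 - 150 = 258.
Producer surplus without the control is ½ · (29 - 18.75) · 82 = 420.25.
With the floor, 38 units are sold at 51. The supply price at q = 38 is 23.5, so PS = ½ · [(51 - 18.75) + (51 - 23.5)] · 38 = 1135.25.
Change in producer surplus = 1135.25 - 420.25 = 715.

715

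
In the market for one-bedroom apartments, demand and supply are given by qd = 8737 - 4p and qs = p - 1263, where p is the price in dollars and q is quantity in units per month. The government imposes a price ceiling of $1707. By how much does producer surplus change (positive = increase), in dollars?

-173016.5

Without the control the market clears where 8737 - 4p = p - 1263, i.e. p* = 2000 and q* = 737.
Since 1707 < 2000, the ceiling is binding.
At p = 1707: qd = 8737 - 4·1707 = 1909 and qs = 1707 - 1263 = 444.
Producer surplus without the control is ½ · (2000 - 1263) · 737 = 271584.5.
With the ceiling, producers sell 444 units at 1707, so PS = ½ · (1707 - 1263) · 444 = 98568.
Change in producer surplus = 98568 - 271584.5 = -173016.5.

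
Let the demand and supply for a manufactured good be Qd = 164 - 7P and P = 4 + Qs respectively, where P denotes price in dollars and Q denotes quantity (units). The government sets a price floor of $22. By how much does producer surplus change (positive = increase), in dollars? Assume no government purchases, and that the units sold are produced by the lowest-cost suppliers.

Rearranging supply gives Qs = P - 4. Equilibrium: 164 - 7P = P - 4, so 168 = 8P and P* = 21, Q* = 17.
The floor of 22 is above the equilibrium price 21, so it binds.
At P = 22: Qd = 164 - 7·22 = 10 and Qs = 22 - 4 = 18.
Producer surplus without the control is ½ · (21 - 4) · 17 = 144.5.
With the floor, 10 units are sold at 22. The supply price at Q = 10 is 14, so PS = ½ · [(22 - 4) + (22 - 14)] · 10 = 130.
Change in producer surplus = 130 - 144.5 = -14.5.

-14.5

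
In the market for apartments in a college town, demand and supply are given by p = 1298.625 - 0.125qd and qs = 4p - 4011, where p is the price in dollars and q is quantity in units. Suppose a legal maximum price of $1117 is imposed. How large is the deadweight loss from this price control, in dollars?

20667

Rearranging demand gives qd = 10389 - 8p. Without the control the market clears where 10389 - 8p = 4p - 4011, i.e. p* = 1200 and q* = 789.
Since 1117 < 1200, the ceiling is binding.
At p = 1117: qd = 10389 - 8·1117 = 1453 and qs = 4·1117 - 4011 = 457.
Quantity traded falls to 457. At q = 457 the demand price is (10389 - 457)/8 = 1241.5 and the supply price is (4011 + 457)/4 = 1117.
Deadweight loss = ½ · (1241.5 - 1117) · (789 - 457) = ½ · 124.5 · 332 = 20667.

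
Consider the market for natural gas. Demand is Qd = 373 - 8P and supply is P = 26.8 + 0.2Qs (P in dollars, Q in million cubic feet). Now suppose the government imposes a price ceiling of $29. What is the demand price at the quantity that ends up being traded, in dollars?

Rearranging supply gives Qs = 5P - 134. Equilibrium: 373 - 8P = 5P - 134, so 507 = 13P and P* = 39, Q* = 61.
Since 29 < 39, the ceiling is binding.
At P = 29: Qd = 373 - 8·29 = 141 and Qs = 5·29 - 134 = 11.
Only 11 units reach the market. On the demand curve, the marginal buyer's willingness to pay at Q = 11 is (373 - 11)/8 = 45.25.

45.25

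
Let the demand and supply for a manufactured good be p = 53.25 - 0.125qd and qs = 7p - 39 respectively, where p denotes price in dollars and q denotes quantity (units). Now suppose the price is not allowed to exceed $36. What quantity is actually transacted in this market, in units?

178

Rearranging demand gives qd = 426 - 8p. Equilibrium: 426 - 8p = 7p - 39, so 465 = 15p and p* = 31, q* = 178.
The ceiling of 36 is above the equilibrium price 31, so it is not binding; the market clears at p* = 31, q* = 178.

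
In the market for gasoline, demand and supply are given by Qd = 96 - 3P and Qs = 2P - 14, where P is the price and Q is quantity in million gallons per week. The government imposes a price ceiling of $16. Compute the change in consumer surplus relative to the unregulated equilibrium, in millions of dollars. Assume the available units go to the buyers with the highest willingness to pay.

In a free market, 96 - 3P = 2P - 14 gives the equilibrium P* = 22, Q* = 30.
Because the ceiling (16) lies below the market-clearing price, it is binding.
At P = 16: Qd = 96 - 3·16 = 48 and Qs = 2·16 - 14 = 18.
Consumer surplus without the control is ½ · (32 - 22) · 30 = 150.
With the ceiling, 18 units are sold at 16 (assume they go to the highest-value buyers). The demand price at Q = 18 is 26, so CS = ½ · [(32 - 16) + (26 - 16)] · 18 = 234.
Change in consumer surplus = 234 - 150 = 84.

84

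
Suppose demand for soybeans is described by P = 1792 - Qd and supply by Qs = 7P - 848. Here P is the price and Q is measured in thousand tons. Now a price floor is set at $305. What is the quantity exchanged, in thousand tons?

1462

Rearranging demand gives Qd = 1792 - P. In a free market, 1792 - P = 7P - 848 gives the equilibrium P* = 330, Q* = 1462.
The floor of 305 is below the equilibrium price 330, so it is not binding; the market clears at P* = 330, Q* = 1462.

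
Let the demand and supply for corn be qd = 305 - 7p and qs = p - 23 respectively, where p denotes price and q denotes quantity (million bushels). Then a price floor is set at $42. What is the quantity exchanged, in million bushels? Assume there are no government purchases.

11

In a free market, 305 - 7p = p - 23 gives the equilibrium p* = 41, q* = 18.
The floor of 42 is above the equilibrium price 41, so it binds.
At p = 42: qd = 305 - 7·42 = 11 and qs = 42 - 23 = 19.
The quantity actually transacted is the short side, demand: 11.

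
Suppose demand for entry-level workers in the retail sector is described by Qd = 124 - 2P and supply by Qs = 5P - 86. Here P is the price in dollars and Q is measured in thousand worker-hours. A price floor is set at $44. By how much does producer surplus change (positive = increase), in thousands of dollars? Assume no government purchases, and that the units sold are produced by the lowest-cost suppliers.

425.6

In a free market, 124 - 2P = 5P - 86 gives the equilibrium P* = 30, Q* = 64.
The floor of 44 is above the equilibrium price 30, so it binds.
At P = 44: Qd = 124 - 2·44 = 36 and Qs = 5·44 - 86 = 134.
Producer surplus without the control is ½ · (30 - 17.2) · 64 = 409.6.
With the floor, 36 units are sold at 44. The supply price at Q = 36 is 24.4, so PS = ½ · [(44 - 17.2) + (44 - 24.4)] · 36 = 835.2.
Change in producer surplus = 835.2 - 409.6 = 425.6.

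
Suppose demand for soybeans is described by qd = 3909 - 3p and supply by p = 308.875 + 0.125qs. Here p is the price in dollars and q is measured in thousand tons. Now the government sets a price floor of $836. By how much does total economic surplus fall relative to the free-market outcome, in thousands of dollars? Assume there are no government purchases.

Rearranging supply gives qs = 8p - 2471. In a free market, 3909 - 3p = 8p - 2471 gives the equilibrium p* = 580, q* = 2169.
The floor of 836 is above the equilibrium price 580, so it binds.
At p = 836: qd = 3909 - 3·836 = 1401 and qs = 8·836 - 2471 = 4217.
Quantity traded falls to 1401. At q = 1401 the demand price is (3909 - 1401)/3 = 836 and the supply price is (2471 + 1401)/8 = 484.
Deadweight loss = ½ · (836 - 484) · (2169 - 1401) = ½ · 352 · 768 = 135168.

135168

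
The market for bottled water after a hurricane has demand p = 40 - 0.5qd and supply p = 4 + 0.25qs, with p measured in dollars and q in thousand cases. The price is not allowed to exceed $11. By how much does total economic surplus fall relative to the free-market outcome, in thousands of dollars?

150

Rearranging demand gives qd = 80 - 2p; rearranging supply gives qs = 4p - 16. Without the control the market clears where 80 - 2p = 4p - 16, i.e. p* = 16 and q* = 48.
Because the ceiling (11) lies below the market-clearing price, it is binding.
At p = 11: qd = 80 - 2·11 = 58 and qs = 4·11 - 16 = 28.
Quantity traded falls to 28. At q = 28 the demand price is (80 - 28)/2 = 26 and the supply price is (16 + 28)/4 = 11.
Deadweight loss = ½ · (26 - 11) · (48 - 28) = ½ · 15 · 20 = 150.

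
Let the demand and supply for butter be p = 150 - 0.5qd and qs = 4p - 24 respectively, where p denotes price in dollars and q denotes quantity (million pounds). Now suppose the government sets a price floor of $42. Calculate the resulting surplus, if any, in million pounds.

Rearranging demand gives qd = 300 - 2p. Without the control the market clears where 300 - 2p = 4p - 24, i.e. p* = 54 and q* = 192.
Since 42 is below p* = 54, the floor does not bind and the free-market outcome prevails.
Since the control does not bind, there is no surplus.

0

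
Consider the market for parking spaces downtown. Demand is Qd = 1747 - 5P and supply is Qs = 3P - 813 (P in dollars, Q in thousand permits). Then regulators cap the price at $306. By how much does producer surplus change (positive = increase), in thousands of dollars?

Setting quantity demanded equal to quantity supplied, 1747 - 5P = 3P - 813, gives P* = 320 and Q* = 147.
Since 306 < 320, the ceiling is binding.
At P = 306: Qd = 1747 - 5·306 = 217 and Qs = 3·306 - 813 = 105.
Producer surplus without the control is ½ · (320 - 271) · 147 = 3601.5.
With the ceiling, producers sell 105 units at 306, so PS = ½ · (306 - 271) · 105 = 1837.5.
Change in producer surplus = 1837.5 - 3601.5 = -1764.

-1764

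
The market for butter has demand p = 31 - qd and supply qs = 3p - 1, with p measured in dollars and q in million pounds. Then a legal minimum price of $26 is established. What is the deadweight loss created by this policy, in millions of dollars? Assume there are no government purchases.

216

Rearranging demand gives qd = 31 - p. Equilibrium: 31 - p = 3p - 1, so 32 = 4p and p* = 8, q* = 23.
Because the floor (26) lies above the market-clearing price, it is binding.
At p = 26: qd = 31 - 26 = 5 and qs = 3·26 - 1 = 77.
Quantity traded falls to 5. At q = 5 the demand price is 31 - 5 = 26 and the supply price is (1 + 5)/3 = 2.
Deadweight loss = ½ · (26 - 2) · (23 - 5) = ½ · 24 · 18 = 216.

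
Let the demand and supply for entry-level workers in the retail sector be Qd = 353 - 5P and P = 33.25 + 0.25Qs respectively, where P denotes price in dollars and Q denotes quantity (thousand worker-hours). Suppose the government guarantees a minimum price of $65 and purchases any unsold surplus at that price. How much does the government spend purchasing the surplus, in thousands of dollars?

6435

Rearranging supply gives Qs = 4P - 133. In a free market, 353 - 5P = 4P - 133 gives the equilibrium P* = 54, Q* = 83.
Because the floor (65) lies above the market-clearing price, it is binding.
At P = 65: Qd = 353 - 5·65 = 28 and Qs = 4·65 - 133 = 127.
Surplus = Qs - Qd = 99.
Government expenditure = surplus × support price = 99 × 65 = 6435.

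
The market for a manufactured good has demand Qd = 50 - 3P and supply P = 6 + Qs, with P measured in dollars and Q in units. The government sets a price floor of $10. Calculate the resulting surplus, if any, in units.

0

Rearranging supply gives Qs = P - 6. Setting quantity demanded equal to quantity supplied, 50 - 3P = P - 6, gives P* = 14 and Q* = 8.
The floor of 10 is below the equilibrium price 14, so it is not binding; the market clears at P* = 14, Q* = 8.
Since the control does not bind, there is no surplus.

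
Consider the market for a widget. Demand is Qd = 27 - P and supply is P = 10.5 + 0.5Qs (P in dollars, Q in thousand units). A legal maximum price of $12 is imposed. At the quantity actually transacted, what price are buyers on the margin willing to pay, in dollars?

Rearranging supply gives Qs = 2P - 21. Equilibrium: 27 - P = 2P - 21, so 48 = 3P and P* = 16, Q* = 11.
Because the ceiling (12) lies below the market-clearing price, it is binding.
At P = 12: Qd = 27 - 12 = 15 and Qs = 2·12 - 21 = 3.
Only 3 units reach the market. On the demand curve, the marginal buyer's willingness to pay at Q = 3 is (27 - 3) = 24.

24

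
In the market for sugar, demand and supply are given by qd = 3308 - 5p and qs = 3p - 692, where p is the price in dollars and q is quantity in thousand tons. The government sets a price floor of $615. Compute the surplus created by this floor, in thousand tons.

Equilibrium: 3308 - 5p = 3p - 692, so 4000 = 8p and p* = 500, q* = 808.
Since 615 > 500, the floor is binding.
At p = 615: qd = 3308 - 5·615 = 233 and qs = 3·615 - 692 = 1153.
Surplus = qs - qd = 1153 - 233 = 920.

920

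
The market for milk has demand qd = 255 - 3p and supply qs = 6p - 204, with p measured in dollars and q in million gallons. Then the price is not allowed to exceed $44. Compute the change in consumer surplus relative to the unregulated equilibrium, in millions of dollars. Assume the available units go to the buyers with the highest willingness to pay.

126

Without the control the market clears where 255 - 3p = 6p - 204, i.e. p* = 51 and q* = 102.
The ceiling of 44 is below the equilibrium price 51, so it binds.
At p = 44: qd = 255 - 3·44 = 123 and qs = 6·44 - 204 = 60.
Consumer surplus without the control is ½ · (85 - 51) · 102 = 1734.
With the ceiling, 60 units are sold at 44 (assume they go to the highest-value buyers). The demand price at q = 60 is 65, so CS = ½ · [(85 - 44) + (65 - 44)] · 60 = 1860.
Change in consumer surplus = 1860 - 1734 = 126.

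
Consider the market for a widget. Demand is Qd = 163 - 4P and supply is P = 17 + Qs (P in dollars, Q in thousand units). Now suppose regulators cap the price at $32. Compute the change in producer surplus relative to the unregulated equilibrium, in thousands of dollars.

Rearranging supply gives Qs = P - 17. In a free market, 163 - 4P = P - 17 gives the equilibrium P* = 36, Q* = 19.
Since 32 < 36, the ceiling is binding.
At P = 32: Qd = 163 - 4·32 = 35 and Qs = 32 - 17 = 15.
Producer surplus without the control is ½ · (36 - 17) · 19 = 180.5.
With the ceiling, producers sell 15 units at 32, so PS = ½ · (32 - 17) · 15 = 112.5.
Change in producer surplus = 112.5 - 180.5 = -68.

-68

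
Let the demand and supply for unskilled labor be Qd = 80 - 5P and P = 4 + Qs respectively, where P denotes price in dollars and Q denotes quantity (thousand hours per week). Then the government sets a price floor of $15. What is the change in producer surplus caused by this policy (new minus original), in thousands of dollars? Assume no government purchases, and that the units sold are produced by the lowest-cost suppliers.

Rearranging supply gives Qs = P - 4. Equilibrium: 80 - 5P = P - 4, so 84 = 6P and P* = 14, Q* = 10.
Because the floor (15) lies above the market-clearing price, it is binding.
At P = 15: Qd = 80 - 5·15 = 5 and Qs = 15 - 4 = 11.
Producer surplus without the control is ½ · (14 - 4) · 10 = 50.
With the floor, 5 units are sold at 15. The supply price at Q = 5 is 9, so PS = ½ · [(15 - 4) + (15 - 9)] · 5 = 42.5.
Change in producer surplus = 42.5 - 50 = -7.5.

-7.5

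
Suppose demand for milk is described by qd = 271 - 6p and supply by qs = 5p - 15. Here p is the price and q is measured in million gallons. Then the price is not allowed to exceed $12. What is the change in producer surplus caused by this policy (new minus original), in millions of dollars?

-1120

Equilibrium: 271 - 6p = 5p - 15, so 286 = 11p and p* = 26, q* = 115.
Since 12 < 26, the ceiling is binding.
At p = 12: qd = 271 - 6·12 = 199 and qs = 5·12 - 15 = 45.
Producer surplus without the control is ½ · (26 - 3) · 115 = 1322.5.
With the ceiling, producers sell 45 units at 12, so PS = ½ · (12 - 3) · 45 = 202.5.
Change in producer surplus = 202.5 - 1322.5 = -1120.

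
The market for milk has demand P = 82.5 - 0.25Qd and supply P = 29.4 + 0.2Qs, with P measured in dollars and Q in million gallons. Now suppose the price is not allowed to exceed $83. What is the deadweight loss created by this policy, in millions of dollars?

Rearranging demand gives Qd = 330 - 4P; rearranging supply gives Qs = 5P - 147. Equilibrium: 330 - 4P = 5P - 147, so 477 = 9P and P* = 53, Q* = 118.
The ceiling of 83 is above the equilibrium price 53, so it is not binding; the market clears at P* = 53, Q* = 118.
Since the control does not bind, no trades are prevented and deadweight loss is zero.

0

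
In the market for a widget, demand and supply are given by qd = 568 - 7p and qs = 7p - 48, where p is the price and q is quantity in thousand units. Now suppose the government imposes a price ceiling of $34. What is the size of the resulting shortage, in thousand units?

Equilibrium: 568 - 7p = 7p - 48, so 616 = 14p and p* = 44, q* = 260.
Since 34 < 44, the ceiling is binding.
At p = 34: qd = 568 - 7·34 = 330 and qs = 7·34 - 48 = 190.
Shortage = qd - qs = 330 - 190 = 140.

140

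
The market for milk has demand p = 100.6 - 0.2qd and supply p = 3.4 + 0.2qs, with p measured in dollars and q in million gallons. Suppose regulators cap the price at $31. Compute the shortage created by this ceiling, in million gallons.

Rearranging demand gives qd = 503 - 5p; rearranging supply gives qs = 5p - 17. Setting quantity demanded equal to quantity supplied, 503 - 5p = 5p - 17, gives p* = 52 and q* = 243.
The ceiling of 31 is below the equilibrium price 52, so it binds.
At p = 31: qd = 503 - 5·31 = 348 and qs = 5·31 - 17 = 138.
Shortage = qd - qs = 348 - 138 = 210.

210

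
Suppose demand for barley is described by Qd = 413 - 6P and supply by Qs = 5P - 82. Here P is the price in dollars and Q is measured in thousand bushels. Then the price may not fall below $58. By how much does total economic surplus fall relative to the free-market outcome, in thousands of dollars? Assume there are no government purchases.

1115.4

In a free market, 413 - 6P = 5P - 82 gives the equilibrium P* = 45, Q* = 143.
Because the floor (58) lies above the market-clearing price, it is binding.
At P = 58: Qd = 413 - 6·58 = 65 and Qs = 5·58 - 82 = 208.
Quantity traded falls to 65. At Q = 65 the demand price is (413 - 65)/6 = 58 and the supply price is (82 + 65)/5 = 29.4.
Deadweight loss = ½ · (58 - 29.4) · (143 - 65) = ½ · 28.6 · 78 = 1115.4.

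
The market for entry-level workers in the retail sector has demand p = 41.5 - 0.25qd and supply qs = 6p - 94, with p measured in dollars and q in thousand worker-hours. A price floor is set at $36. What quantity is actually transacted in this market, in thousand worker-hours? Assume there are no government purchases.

22

Rearranging demand gives qd = 166 - 4p. Without the control the market clears where 166 - 4p = 6p - 94, i.e. p* = 26 and q* = 62.
The floor of 36 is above the equilibrium price 26, so it binds.
At p = 36: qd = 166 - 4·36 = 22 and qs = 6·36 - 94 = 122.
The quantity actually transacted is the short side, demand: 22.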